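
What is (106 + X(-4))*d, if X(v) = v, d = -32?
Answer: -3264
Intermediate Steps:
(106 + X(-4))*d = (106 - 4)*(-32) = 102*(-32) = -3264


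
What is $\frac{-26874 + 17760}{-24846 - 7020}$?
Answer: $\frac{1519}{5311} \approx 0.28601$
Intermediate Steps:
$\frac{-26874 + 17760}{-24846 - 7020} = - \frac{9114}{-24846 - 7020} = - \frac{9114}{-31866} = \left(-9114\right) \left(- \frac{1}{31866}\right) = \frac{1519}{5311}$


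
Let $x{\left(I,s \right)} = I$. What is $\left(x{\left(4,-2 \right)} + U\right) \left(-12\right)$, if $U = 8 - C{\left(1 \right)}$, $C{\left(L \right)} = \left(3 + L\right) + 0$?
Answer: $-96$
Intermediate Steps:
$C{\left(L \right)} = 3 + L$
$U = 4$ ($U = 8 - \left(3 + 1\right) = 8 - 4 = 4$)
$\left(x{\left(4,-2 \right)} + U\right) \left(-12\right) = \left(4 + 4\right) \left(-12\right) = 8 \left(-12\right) = -96$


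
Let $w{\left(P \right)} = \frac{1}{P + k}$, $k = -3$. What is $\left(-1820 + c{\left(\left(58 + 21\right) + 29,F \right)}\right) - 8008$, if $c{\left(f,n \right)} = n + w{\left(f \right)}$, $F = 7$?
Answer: $- \frac{1031204}{105} \approx -9821.0$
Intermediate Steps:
$w{\left(P \right)} = \frac{1}{-3 + P}$ ($w{\left(P \right)} = \frac{1}{P - 3} = \frac{1}{-3 + P}$)
$c{\left(f,n \right)} = n + \frac{1}{-3 + f}$
$\left(-1820 + c{\left(\left(58 + 21\right) + 29,F \right)}\right) - 8008 = \left(-1820 + \frac{1 + 7 \left(-3 + \left(\left(58 + 21\right) + 29\right)\right)}{-3 + \left(\left(58 + 21\right) + 29\right)}\right) - 8008 = \left(-1820 + \frac{1 + 7 \left(-3 + \left(79 + 29\right)\right)}{-3 + \left(79 + 29\right)}\right) - 8008 = \left(-1820 + \frac{1 + 7 \left(-3 + 108\right)}{-3 + 108}\right) - 8008 = \left(-1820 + \frac{1 + 7 \cdot 105}{105}\right) - 8008 = \left(-1820 + \frac{1 + 735}{105}\right) - 8008 = \left(-1820 + \frac{1}{105} \cdot 736\right) - 8008 = \left(-1820 + \frac{736}{105}\right) - 8008 = - \frac{190364}{105} - 8008 = - \frac{1031204}{105}$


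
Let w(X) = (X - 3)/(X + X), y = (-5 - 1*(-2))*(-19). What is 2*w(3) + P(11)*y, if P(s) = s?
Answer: 627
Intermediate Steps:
y = 57 (y = (-5 + 2)*(-19) = -3*(-19) = 57)
w(X) = (-3 + X)/(2*X) (w(X) = (-3 + X)/((2*X)) = (-3 + X)*(1/(2*X)) = (-3 + X)/(2*X))
2*w(3) + P(11)*y = 2*((½)*(-3 + 3)/3) + 11*57 = 2*((½)*(⅓)*0) + 627 = 2*0 + 627 = 0 + 627 = 627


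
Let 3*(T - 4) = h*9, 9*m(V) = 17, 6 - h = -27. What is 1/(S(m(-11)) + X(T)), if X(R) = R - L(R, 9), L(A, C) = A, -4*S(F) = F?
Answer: -36/17 ≈ -2.1176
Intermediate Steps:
h = 33 (h = 6 - 1*(-27) = 6 + 27 = 33)
m(V) = 17/9 (m(V) = (1/9)*17 = 17/9)
S(F) = -F/4
T = 103 (T = 4 + (33*9)/3 = 4 + (1/3)*297 = 4 + 99 = 103)
X(R) = 0 (X(R) = R - R = 0)
1/(S(m(-11)) + X(T)) = 1/(-1/4*17/9 + 0) = 1/(-17/36 + 0) = 1/(-17/36) = -36/17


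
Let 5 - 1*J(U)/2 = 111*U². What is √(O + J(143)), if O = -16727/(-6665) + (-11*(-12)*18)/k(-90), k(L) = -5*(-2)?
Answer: I*√109059755065/155 ≈ 2130.6*I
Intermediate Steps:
k(L) = 10
O = 37217/155 (O = -16727/(-6665) + (-11*(-12)*18)/10 = -16727*(-1/6665) + (132*18)*(⅒) = 389/155 + 2376*(⅒) = 389/155 + 1188/5 = 37217/155 ≈ 240.11)
J(U) = 10 - 222*U²
√(O + J(143)) = √(37217/155 + (10 - 222*143²)) = √(37217/155 + (10 - 222*20449)) = √(37217/155 + (10 - 4539678)) = √(37217/155 - 4539668) = √(-703611323/155) = I*√109059755065/155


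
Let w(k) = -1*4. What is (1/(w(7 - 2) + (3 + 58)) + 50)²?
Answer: 8128201/3249 ≈ 2501.8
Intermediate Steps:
w(k) = -4
(1/(w(7 - 2) + (3 + 58)) + 50)² = (1/(-4 + (3 + 58)) + 50)² = (1/(-4 + 61) + 50)² = (1/57 + 50)² = (2851/57)² = 8128201/3249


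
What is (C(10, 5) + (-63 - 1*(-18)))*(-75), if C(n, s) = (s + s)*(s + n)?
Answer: -7875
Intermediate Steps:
C(n, s) = 2*s*(n + s) (C(n, s) = (2*s)*(n + s) = 2*s*(n + s))
(C(10, 5) + (-63 - 1*(-18)))*(-75) = (2*5*(10 + 5) + (-63 - 1*(-18)))*(-75) = (2*5*15 + (-63 + 18))*(-75) = (150 - 45)*(-75) = 105*(-75) = -7875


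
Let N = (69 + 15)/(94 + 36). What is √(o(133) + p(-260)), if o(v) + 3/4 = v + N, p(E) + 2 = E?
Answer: I*√2181855/130 ≈ 11.362*I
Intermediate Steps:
N = 42/65 (N = 84/130 = 84*(1/130) = 42/65 ≈ 0.64615)
p(E) = -2 + E
o(v) = -27/260 + v (o(v) = -¾ + (v + 42/65) = -¾ + (42/65 + v) = -27/260 + v)
√(o(133) + p(-260)) = √((-27/260 + 133) + (-2 - 260)) = √(34553/260 - 262) = √(-33567/260) = I*√2181855/130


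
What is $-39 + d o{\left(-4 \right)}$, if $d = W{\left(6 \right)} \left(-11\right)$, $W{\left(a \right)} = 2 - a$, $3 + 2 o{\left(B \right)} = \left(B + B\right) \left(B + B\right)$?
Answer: $1303$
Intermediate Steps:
$o{\left(B \right)} = - \frac{3}{2} + 2 B^{2}$ ($o{\left(B \right)} = - \frac{3}{2} + \frac{\left(B + B\right) \left(B + B\right)}{2} = - \frac{3}{2} + \frac{2 B 2 B}{2} = - \frac{3}{2} + \frac{4 B^{2}}{2} = - \frac{3}{2} + 2 B^{2}$)
$d = 44$ ($d = \left(2 - 6\right) \left(-11\right) = \left(-4\right) \left(-11\right) = 44$)
$-39 + d o{\left(-4 \right)} = -39 + 44 \left(- \frac{3}{2} + 2 \left(-4\right)^{2}\right) = -39 + 44 \left(- \frac{3}{2} + 2 \cdot 16\right) = -39 + 44 \left(- \frac{3}{2} + 32\right) = -39 + 44 \cdot \frac{61}{2} = -39 + 1342 = 1303$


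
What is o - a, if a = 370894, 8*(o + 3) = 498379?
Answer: -2468797/8 ≈ -3.0860e+5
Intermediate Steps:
o = 498355/8 (o = -3 + (⅛)*498379 = -3 + 498379/8 = 498355/8 ≈ 62294.)
o - a = 498355/8 - 1*370894 = 498355/8 - 370894 = -2468797/8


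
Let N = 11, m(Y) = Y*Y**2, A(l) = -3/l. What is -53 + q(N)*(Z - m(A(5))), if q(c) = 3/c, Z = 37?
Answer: -58919/1375 ≈ -42.850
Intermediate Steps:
m(Y) = Y**3
-53 + q(N)*(Z - m(A(5))) = -53 + (3/11)*(37 - (-3/5)**3) = -53 + (3*(1/11))*(37 - (-3*1/5)**3) = -53 + 3*(37 - (-3/5)**3)/11 = -53 + 3*(37 - 1*(-27/125))/11 = -53 + 3*(37 + 27/125)/11 = -53 + (3/11)*(4652/125) = -53 + 13956/1375 = -58919/1375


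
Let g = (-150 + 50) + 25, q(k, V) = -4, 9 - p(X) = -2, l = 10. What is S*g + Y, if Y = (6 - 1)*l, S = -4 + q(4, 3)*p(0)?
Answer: 3650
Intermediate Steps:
p(X) = 11 (p(X) = 9 - 1*(-2) = 9 + 2 = 11)
g = -75 (g = -100 + 25 = -75)
S = -48 (S = -4 - 4*11 = -4 - 44 = -48)
Y = 50 (Y = (6 - 1)*10 = 5*10 = 50)
S*g + Y = -48*(-75) + 50 = 3600 + 50 = 3650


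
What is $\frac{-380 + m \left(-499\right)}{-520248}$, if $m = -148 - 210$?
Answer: $- \frac{89131}{260124} \approx -0.34265$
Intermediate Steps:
$m = -358$ ($m = -148 - 210 = -358$)
$\frac{-380 + m \left(-499\right)}{-520248} = \frac{-380 - -178642}{-520248} = \left(-380 + 178642\right) \left(- \frac{1}{520248}\right) = 178262 \left(- \frac{1}{520248}\right) = - \frac{89131}{260124}$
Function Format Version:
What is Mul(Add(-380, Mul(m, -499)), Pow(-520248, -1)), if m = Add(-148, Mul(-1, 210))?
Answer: Rational(-89131, 260124) ≈ -0.34265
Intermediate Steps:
m = -358 (m = Add(-148, -210) = -358)
Mul(Add(-380, Mul(m, -499)), Pow(-520248, -1)) = Mul(Add(-380, Mul(-358, -499)), Pow(-520248, -1)) = Mul(Add(-380, 178642), Rational(-1, 520248)) = Mul(178262, Rational(-1, 520248)) = Rational(-89131, 260124)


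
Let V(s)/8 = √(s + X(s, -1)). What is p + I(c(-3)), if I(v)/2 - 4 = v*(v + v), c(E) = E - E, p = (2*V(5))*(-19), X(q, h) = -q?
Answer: 8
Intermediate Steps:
V(s) = 0 (V(s) = 8*√(s - s) = 8*√0 = 8*0 = 0)
p = 0 (p = (2*0)*(-19) = 0*(-19) = 0)
c(E) = 0
I(v) = 8 + 4*v² (I(v) = 8 + 2*(v*(v + v)) = 8 + 2*(v*(2*v)) = 8 + 2*(2*v²) = 8 + 4*v²)
p + I(c(-3)) = 0 + (8 + 4*0²) = 0 + (8 + 4*0) = 0 + (8 + 0) = 0 + 8 = 8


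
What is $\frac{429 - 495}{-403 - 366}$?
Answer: $\frac{66}{769} \approx 0.085826$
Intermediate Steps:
$\frac{429 - 495}{-403 - 366} = - \frac{66}{-769} = \left(-66\right) \left(- \frac{1}{769}\right) = \frac{66}{769}$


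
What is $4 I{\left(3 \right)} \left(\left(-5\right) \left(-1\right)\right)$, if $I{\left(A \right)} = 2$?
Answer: $40$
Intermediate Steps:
$4 I{\left(3 \right)} \left(\left(-5\right) \left(-1\right)\right) = 4 \cdot 2 \left(\left(-5\right) \left(-1\right)\right) = 8 \cdot 5 = 40$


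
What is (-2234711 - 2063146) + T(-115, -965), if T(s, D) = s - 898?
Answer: -4298870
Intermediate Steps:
T(s, D) = -898 + s
(-2234711 - 2063146) + T(-115, -965) = (-2234711 - 2063146) + (-898 - 115) = -4297857 - 1013 = -4298870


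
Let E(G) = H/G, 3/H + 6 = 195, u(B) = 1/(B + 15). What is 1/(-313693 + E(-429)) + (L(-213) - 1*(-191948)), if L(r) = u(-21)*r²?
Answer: 1563262067826161/8478180712 ≈ 1.8439e+5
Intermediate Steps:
u(B) = 1/(15 + B)
H = 1/63 (H = 3/(-6 + 195) = 3/189 = 3*(1/189) = 1/63 ≈ 0.015873)
L(r) = -r²/6 (L(r) = r²/(15 - 21) = r²/(-6) = -r²/6)
E(G) = 1/(63*G)
1/(-313693 + E(-429)) + (L(-213) - 1*(-191948)) = 1/(-313693 + (1/63)/(-429)) + (-⅙*(-213)² - 1*(-191948)) = 1/(-313693 + (1/63)*(-1/429)) + (-⅙*45369 + 191948) = 1/(-313693 - 1/27027) + (-15123/2 + 191948) = 1/(-8478180712/27027) + 368773/2 = -27027/8478180712 + 368773/2 = 1563262067826161/8478180712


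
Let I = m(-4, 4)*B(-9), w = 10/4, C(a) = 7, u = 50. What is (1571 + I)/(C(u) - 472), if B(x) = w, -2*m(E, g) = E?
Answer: -1576/465 ≈ -3.3892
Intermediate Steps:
m(E, g) = -E/2
w = 5/2 (w = 10*(1/4) = 5/2 ≈ 2.5000)
B(x) = 5/2
I = 5 (I = -1/2*(-4)*(5/2) = 2*(5/2) = 5)
(1571 + I)/(C(u) - 472) = (1571 + 5)/(7 - 472) = 1576/(-465) = 1576*(-1/465) = -1576/465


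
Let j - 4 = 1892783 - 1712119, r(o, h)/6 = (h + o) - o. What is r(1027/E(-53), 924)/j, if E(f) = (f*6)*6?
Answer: 1386/45167 ≈ 0.030686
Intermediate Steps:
E(f) = 36*f (E(f) = (6*f)*6 = 36*f)
r(o, h) = 6*h (r(o, h) = 6*((h + o) - o) = 6*h)
j = 180668 (j = 4 + (1892783 - 1712119) = 4 + 180664 = 180668)
r(1027/E(-53), 924)/j = (6*924)/180668 = 5544*(1/180668) = 1386/45167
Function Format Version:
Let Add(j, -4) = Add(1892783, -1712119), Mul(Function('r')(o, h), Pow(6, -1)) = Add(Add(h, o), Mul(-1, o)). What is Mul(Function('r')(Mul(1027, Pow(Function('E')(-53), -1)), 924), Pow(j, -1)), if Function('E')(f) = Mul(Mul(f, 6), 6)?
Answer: Rational(1386, 45167) ≈ 0.030686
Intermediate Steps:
Function('E')(f) = Mul(36, f) (Function('E')(f) = Mul(Mul(6, f), 6) = Mul(36, f))
Function('r')(o, h) = Mul(6, h) (Function('r')(o, h) = Mul(6, Add(Add(h, o), Mul(-1, o))) = Mul(6, h))
j = 180668 (j = Add(4, Add(1892783, -1712119)) = Add(4, 180664) = 180668)
Mul(Function('r')(Mul(1027, Pow(Function('E')(-53), -1)), 924), Pow(j, -1)) = Mul(Mul(6, 924), Pow(180668, -1)) = Mul(5544, Rational(1, 180668)) = Rational(1386, 45167)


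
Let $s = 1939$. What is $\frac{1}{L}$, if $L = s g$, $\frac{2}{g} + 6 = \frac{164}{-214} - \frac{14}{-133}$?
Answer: $- \frac{6771}{3941987} \approx -0.0017177$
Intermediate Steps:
$g = - \frac{2033}{6771}$ ($g = \frac{2}{-6 + \left(\frac{164}{-214} - \frac{14}{-133}\right)} = \frac{2}{-6 + \left(164 \left(- \frac{1}{214}\right) - - \frac{2}{19}\right)} = \frac{2}{-6 + \left(- \frac{82}{107} + \frac{2}{19}\right)} = \frac{2}{-6 - \frac{1344}{2033}} = \frac{2}{- \frac{13542}{2033}} = 2 \left(- \frac{2033}{13542}\right) = - \frac{2033}{6771} \approx -0.30025$)
$L = - \frac{3941987}{6771}$ ($L = 1939 \left(- \frac{2033}{6771}\right) = - \frac{3941987}{6771} \approx -582.19$)
$\frac{1}{L} = \frac{1}{- \frac{3941987}{6771}} = - \frac{6771}{3941987}$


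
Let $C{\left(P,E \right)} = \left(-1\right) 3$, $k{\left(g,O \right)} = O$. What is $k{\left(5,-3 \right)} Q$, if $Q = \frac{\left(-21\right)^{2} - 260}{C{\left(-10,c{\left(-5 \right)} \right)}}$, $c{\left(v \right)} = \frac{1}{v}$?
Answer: $181$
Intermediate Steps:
$C{\left(P,E \right)} = -3$
$Q = - \frac{181}{3}$ ($Q = \frac{\left(-21\right)^{2} - 260}{-3} = \left(441 - 260\right) \left(- \frac{1}{3}\right) = 181 \left(- \frac{1}{3}\right) = - \frac{181}{3} \approx -60.333$)
$k{\left(5,-3 \right)} Q = \left(-3\right) \left(- \frac{181}{3}\right) = 181$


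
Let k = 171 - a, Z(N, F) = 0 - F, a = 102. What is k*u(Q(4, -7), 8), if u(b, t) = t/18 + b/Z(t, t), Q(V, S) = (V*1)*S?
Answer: 1633/6 ≈ 272.17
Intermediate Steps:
Z(N, F) = -F
Q(V, S) = S*V (Q(V, S) = V*S = S*V)
k = 69 (k = 171 - 1*102 = 171 - 102 = 69)
u(b, t) = t/18 - b/t (u(b, t) = t/18 + b/((-t)) = t*(1/18) + b*(-1/t) = t/18 - b/t)
k*u(Q(4, -7), 8) = 69*((1/18)*8 - 1*(-7*4)/8) = 69*(4/9 - 1*(-28)*1/8) = 69*(4/9 + 7/2) = 69*(71/18) = 1633/6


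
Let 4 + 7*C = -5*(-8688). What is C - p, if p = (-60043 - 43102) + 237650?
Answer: -898099/7 ≈ -1.2830e+5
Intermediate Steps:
C = 43436/7 (C = -4/7 + (-5*(-8688))/7 = -4/7 + (⅐)*43440 = -4/7 + 43440/7 = 43436/7 ≈ 6205.1)
p = 134505 (p = -103145 + 237650 = 134505)
C - p = 43436/7 - 1*134505 = 43436/7 - 134505 = -898099/7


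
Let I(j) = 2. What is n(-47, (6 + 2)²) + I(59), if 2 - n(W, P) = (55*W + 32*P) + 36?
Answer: 505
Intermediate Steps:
n(W, P) = -34 - 55*W - 32*P (n(W, P) = 2 - ((55*W + 32*P) + 36) = 2 - ((32*P + 55*W) + 36) = 2 - (36 + 32*P + 55*W) = 2 + (-36 - 55*W - 32*P) = -34 - 55*W - 32*P)
n(-47, (6 + 2)²) + I(59) = (-34 - 55*(-47) - 32*(6 + 2)²) + 2 = (-34 + 2585 - 32*8²) + 2 = (-34 + 2585 - 32*64) + 2 = (-34 + 2585 - 2048) + 2 = 503 + 2 = 505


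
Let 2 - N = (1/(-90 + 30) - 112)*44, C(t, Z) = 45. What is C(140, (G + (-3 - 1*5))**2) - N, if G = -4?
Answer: -73286/15 ≈ -4885.7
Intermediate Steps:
N = 73961/15 (N = 2 - (1/(-90 + 30) - 112)*44 = 2 - (1/(-60) - 112)*44 = 2 - (-1/60 - 112)*44 = 2 - (-6721)*44/60 = 2 - 1*(-73931/15) = 2 + 73931/15 = 73961/15 ≈ 4930.7)
C(140, (G + (-3 - 1*5))**2) - N = 45 - 1*73961/15 = 45 - 73961/15 = -73286/15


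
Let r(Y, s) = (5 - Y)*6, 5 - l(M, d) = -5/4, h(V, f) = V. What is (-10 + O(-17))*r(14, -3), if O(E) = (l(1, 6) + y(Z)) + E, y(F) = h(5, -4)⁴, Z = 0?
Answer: -65259/2 ≈ -32630.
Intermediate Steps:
l(M, d) = 25/4 (l(M, d) = 5 - (-5)/4 = 5 - 1*(-5/4) = 5 + 5/4 = 25/4)
y(F) = 625 (y(F) = 5⁴ = 625)
r(Y, s) = 30 - 6*Y
O(E) = 2525/4 + E (O(E) = (25/4 + 625) + E = 2525/4 + E)
(-10 + O(-17))*r(14, -3) = (-10 + (2525/4 - 17))*(30 - 6*14) = (-10 + 2457/4)*(30 - 84) = (2417/4)*(-54) = -65259/2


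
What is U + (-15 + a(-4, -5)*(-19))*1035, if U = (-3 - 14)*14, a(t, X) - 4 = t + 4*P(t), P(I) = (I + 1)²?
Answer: -723703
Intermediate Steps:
P(I) = (1 + I)²
a(t, X) = 4 + t + 4*(1 + t)² (a(t, X) = 4 + (t + 4*(1 + t)²) = 4 + t + 4*(1 + t)²)
U = -238 (U = -17*14 = -238)
U + (-15 + a(-4, -5)*(-19))*1035 = -238 + (-15 + (4 - 4 + 4*(1 - 4)²)*(-19))*1035 = -238 + (-15 + (4 - 4 + 4*(-3)²)*(-19))*1035 = -238 + (-15 + (4 - 4 + 4*9)*(-19))*1035 = -238 + (-15 + (4 - 4 + 36)*(-19))*1035 = -238 + (-15 + 36*(-19))*1035 = -238 + (-15 - 684)*1035 = -238 - 699*1035 = -238 - 723465 = -723703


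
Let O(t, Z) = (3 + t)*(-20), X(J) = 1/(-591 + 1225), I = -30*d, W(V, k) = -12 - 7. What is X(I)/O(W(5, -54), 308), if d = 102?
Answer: 1/202880 ≈ 4.9290e-6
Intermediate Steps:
W(V, k) = -19
I = -3060 (I = -30*102 = -3060)
X(J) = 1/634
O(t, Z) = -60 - 20*t
X(I)/O(W(5, -54), 308) = 1/(634*(-60 - 20*(-19))) = 1/(634*(-60 + 380)) = (1/634)/320 = (1/634)*(1/320) = 1/202880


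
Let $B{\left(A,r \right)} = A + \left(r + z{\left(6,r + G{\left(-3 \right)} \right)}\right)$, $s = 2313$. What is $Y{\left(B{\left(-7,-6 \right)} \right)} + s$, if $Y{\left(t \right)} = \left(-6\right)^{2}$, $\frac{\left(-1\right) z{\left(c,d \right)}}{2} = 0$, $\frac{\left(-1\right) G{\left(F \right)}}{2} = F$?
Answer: $2349$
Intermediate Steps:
$G{\left(F \right)} = - 2 F$
$z{\left(c,d \right)} = 0$ ($z{\left(c,d \right)} = \left(-2\right) 0 = 0$)
$B{\left(A,r \right)} = A + r$ ($B{\left(A,r \right)} = A + \left(r + 0\right) = A + r$)
$Y{\left(t \right)} = 36$
$Y{\left(B{\left(-7,-6 \right)} \right)} + s = 36 + 2313 = 2349$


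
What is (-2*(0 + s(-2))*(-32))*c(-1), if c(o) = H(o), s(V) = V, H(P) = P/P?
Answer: -128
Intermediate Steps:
H(P) = 1
c(o) = 1
(-2*(0 + s(-2))*(-32))*c(-1) = (-2*(0 - 2)*(-32))*1 = (-2*(-2)*(-32))*1 = (4*(-32))*1 = -128*1 = -128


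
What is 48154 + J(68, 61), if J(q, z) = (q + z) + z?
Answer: 48344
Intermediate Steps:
J(q, z) = q + 2*z
48154 + J(68, 61) = 48154 + (68 + 2*61) = 48154 + (68 + 122) = 48154 + 190 = 48344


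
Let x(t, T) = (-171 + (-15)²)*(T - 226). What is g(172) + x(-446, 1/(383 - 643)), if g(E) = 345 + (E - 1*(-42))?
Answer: -1513877/130 ≈ -11645.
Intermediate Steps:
x(t, T) = -12204 + 54*T (x(t, T) = (-171 + 225)*(-226 + T) = 54*(-226 + T) = -12204 + 54*T)
g(E) = 387 + E (g(E) = 345 + (E + 42) = 345 + (42 + E) = 387 + E)
g(172) + x(-446, 1/(383 - 643)) = (387 + 172) + (-12204 + 54/(383 - 643)) = 559 + (-12204 + 54/(-260)) = 559 + (-12204 + 54*(-1/260)) = 559 + (-12204 - 27/130) = 559 - 1586547/130 = -1513877/130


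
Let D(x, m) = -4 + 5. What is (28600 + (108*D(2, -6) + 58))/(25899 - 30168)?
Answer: -28766/4269 ≈ -6.7383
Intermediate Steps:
D(x, m) = 1
(28600 + (108*D(2, -6) + 58))/(25899 - 30168) = (28600 + (108*1 + 58))/(25899 - 30168) = (28600 + (108 + 58))/(-4269) = (28600 + 166)*(-1/4269) = 28766*(-1/4269) = -28766/4269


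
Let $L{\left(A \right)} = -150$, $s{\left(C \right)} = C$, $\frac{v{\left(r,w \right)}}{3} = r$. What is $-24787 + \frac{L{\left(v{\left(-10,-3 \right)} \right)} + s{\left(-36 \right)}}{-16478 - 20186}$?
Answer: $- \frac{454395191}{18332} \approx -24787.0$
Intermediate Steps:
$v{\left(r,w \right)} = 3 r$
$-24787 + \frac{L{\left(v{\left(-10,-3 \right)} \right)} + s{\left(-36 \right)}}{-16478 - 20186} = -24787 + \frac{-150 - 36}{-16478 - 20186} = -24787 - \frac{186}{-36664} = -24787 - - \frac{93}{18332} = -24787 + \frac{93}{18332} = - \frac{454395191}{18332}$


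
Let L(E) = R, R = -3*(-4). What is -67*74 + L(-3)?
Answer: -4946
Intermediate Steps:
R = 12
L(E) = 12
-67*74 + L(-3) = -67*74 + 12 = -4958 + 12 = -4946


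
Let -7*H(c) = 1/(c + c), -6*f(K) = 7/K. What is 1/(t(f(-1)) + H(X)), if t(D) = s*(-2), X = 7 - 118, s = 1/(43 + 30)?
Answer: -113442/3035 ≈ -37.378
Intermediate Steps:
s = 1/73 ≈ 0.013699
f(K) = -7/(6*K)
X = -111
H(c) = -1/(14*c) (H(c) = -1/(7*(c + c)) = -1/(2*c)/7 = -1/(14*c))
t(D) = -2/73 (t(D) = (1/73)*(-2) = -2/73)
1/(t(f(-1)) + H(X)) = 1/(-2/73 - 1/14/(-111)) = 1/(-2/73 - 1/14*(-1/111)) = 1/(-2/73 + 1/1554) = 1/(-3035/113442) = -113442/3035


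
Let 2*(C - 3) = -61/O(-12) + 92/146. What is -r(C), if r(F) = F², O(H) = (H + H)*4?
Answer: -2592540889/196448256 ≈ -13.197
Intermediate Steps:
O(H) = 8*H (O(H) = (2*H)*4 = 8*H)
C = 50917/14016 (C = 3 + (-61/(8*(-12)) + 92/146)/2 = 3 + (-61/(-96) + 92*(1/146))/2 = 3 + (-61*(-1/96) + 46/73)/2 = 3 + (61/96 + 46/73)/2 = 3 + (½)*(8869/7008) = 3 + 8869/14016 = 50917/14016 ≈ 3.6328)
-r(C) = -(50917/14016)² = -1*2592540889/196448256 = -2592540889/196448256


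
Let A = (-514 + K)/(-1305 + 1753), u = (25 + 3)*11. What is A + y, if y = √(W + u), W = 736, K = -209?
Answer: -723/448 + 6*√29 ≈ 30.697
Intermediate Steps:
u = 308 (u = 28*11 = 308)
y = 6*√29 (y = √(736 + 308) = √1044 = 6*√29 ≈ 32.311)
A = -723/448 (A = (-514 - 209)/(-1305 + 1753) = -723/448 ≈ -1.6138)
A + y = -723/448 + 6*√29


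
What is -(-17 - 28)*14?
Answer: 630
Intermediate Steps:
-(-17 - 28)*14 = -(-45)*14 = -1*(-630) = 630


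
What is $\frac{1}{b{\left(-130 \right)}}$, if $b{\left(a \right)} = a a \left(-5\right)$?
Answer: $- \frac{1}{84500} \approx -1.1834 \cdot 10^{-5}$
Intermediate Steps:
$b{\left(a \right)} = - 5 a^{2}$ ($b{\left(a \right)} = a^{2} \left(-5\right) = - 5 a^{2}$)
$\frac{1}{b{\left(-130 \right)}} = \frac{1}{\left(-5\right) \left(-130\right)^{2}} = \frac{1}{\left(-5\right) 16900} = \frac{1}{-84500} = - \frac{1}{84500}$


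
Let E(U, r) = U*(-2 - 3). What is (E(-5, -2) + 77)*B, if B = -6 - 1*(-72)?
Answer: 6732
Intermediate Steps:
E(U, r) = -5*U (E(U, r) = U*(-5) = -5*U)
B = 66 (B = -6 + 72 = 66)
(E(-5, -2) + 77)*B = (-5*(-5) + 77)*66 = (25 + 77)*66 = 102*66 = 6732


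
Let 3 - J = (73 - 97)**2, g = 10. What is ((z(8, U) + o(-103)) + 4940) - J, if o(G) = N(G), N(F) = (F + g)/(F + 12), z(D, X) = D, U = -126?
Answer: 502504/91 ≈ 5522.0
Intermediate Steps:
N(F) = (10 + F)/(12 + F) (N(F) = (F + 10)/(F + 12) = (10 + F)/(12 + F))
J = -573 (J = 3 - (73 - 97)**2 = 3 - 1*(-24)**2 = 3 - 1*576 = 3 - 576 = -573)
o(G) = (10 + G)/(12 + G)
((z(8, U) + o(-103)) + 4940) - J = ((8 + (10 - 103)/(12 - 103)) + 4940) - 1*(-573) = ((8 - 93/(-91)) + 4940) + 573 = ((8 - 1/91*(-93)) + 4940) + 573 = ((8 + 93/91) + 4940) + 573 = (821/91 + 4940) + 573 = 450361/91 + 573 = 502504/91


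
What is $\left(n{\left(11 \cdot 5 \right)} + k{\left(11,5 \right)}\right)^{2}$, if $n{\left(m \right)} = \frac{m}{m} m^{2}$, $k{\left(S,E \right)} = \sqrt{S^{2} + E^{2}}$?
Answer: $\left(3025 + \sqrt{146}\right)^{2} \approx 9.2239 \cdot 10^{6}$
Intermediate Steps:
$k{\left(S,E \right)} = \sqrt{E^{2} + S^{2}}$
$n{\left(m \right)} = m^{2}$ ($n{\left(m \right)} = 1 m^{2} = m^{2}$)
$\left(n{\left(11 \cdot 5 \right)} + k{\left(11,5 \right)}\right)^{2} = \left(\left(11 \cdot 5\right)^{2} + \sqrt{5^{2} + 11^{2}}\right)^{2} = \left(55^{2} + \sqrt{25 + 121}\right)^{2} = \left(3025 + \sqrt{146}\right)^{2}$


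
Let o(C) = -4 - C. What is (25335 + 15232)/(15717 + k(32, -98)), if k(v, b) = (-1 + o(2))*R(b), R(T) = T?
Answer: 40567/16403 ≈ 2.4731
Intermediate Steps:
k(v, b) = -7*b (k(v, b) = (-1 + (-4 - 1*2))*b = (-1 + (-4 - 2))*b = (-1 - 6)*b = -7*b)
(25335 + 15232)/(15717 + k(32, -98)) = (25335 + 15232)/(15717 - 7*(-98)) = 40567/(15717 + 686) = 40567/16403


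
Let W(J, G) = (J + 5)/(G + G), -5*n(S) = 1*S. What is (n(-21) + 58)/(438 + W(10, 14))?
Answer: 8708/61395 ≈ 0.14184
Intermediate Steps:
n(S) = -S/5
W(J, G) = (5 + J)/(2*G) (W(J, G) = (5 + J)/((2*G)) = (5 + J)*(1/(2*G)) = (5 + J)/(2*G))
(n(-21) + 58)/(438 + W(10, 14)) = (-⅕*(-21) + 58)/(438 + (½)*(5 + 10)/14) = (21/5 + 58)/(438 + (½)*(1/14)*15) = 311/(5*(438 + 15/28)) = 311/(5*(12279/28)) = (311/5)*(28/12279) = 8708/61395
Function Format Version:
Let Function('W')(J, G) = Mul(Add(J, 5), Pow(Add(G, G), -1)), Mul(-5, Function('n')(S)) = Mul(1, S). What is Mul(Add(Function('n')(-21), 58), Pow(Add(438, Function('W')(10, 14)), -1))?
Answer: Rational(8708, 61395) ≈ 0.14184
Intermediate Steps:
Function('n')(S) = Mul(Rational(-1, 5), S) (Function('n')(S) = Mul(Rational(-1, 5), Mul(1, S)) = Mul(Rational(-1, 5), S))
Function('W')(J, G) = Mul(Rational(1, 2), Pow(G, -1), Add(5, J)) (Function('W')(J, G) = Mul(Add(5, J), Pow(Mul(2, G), -1)) = Mul(Add(5, J), Mul(Rational(1, 2), Pow(G, -1))) = Mul(Rational(1, 2), Pow(G, -1), Add(5, J)))
Mul(Add(Function('n')(-21), 58), Pow(Add(438, Function('W')(10, 14)), -1)) = Mul(Add(Mul(Rational(-1, 5), -21), 58), Pow(Add(438, Mul(Rational(1, 2), Pow(14, -1), Add(5, 10))), -1)) = Mul(Add(Rational(21, 5), 58), Pow(Add(438, Mul(Rational(1, 2), Rational(1, 14), 15)), -1)) = Mul(Rational(311, 5), Pow(Add(438, Rational(15, 28)), -1)) = Mul(Rational(311, 5), Pow(Rational(12279, 28), -1)) = Mul(Rational(311, 5), Rational(28, 12279)) = Rational(8708, 61395)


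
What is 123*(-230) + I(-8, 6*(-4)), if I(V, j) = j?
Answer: -28314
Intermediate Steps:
123*(-230) + I(-8, 6*(-4)) = 123*(-230) + 6*(-4) = -28290 - 24 = -28314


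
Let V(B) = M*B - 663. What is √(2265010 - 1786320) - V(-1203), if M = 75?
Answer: 90888 + √478690 ≈ 91580.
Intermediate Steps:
V(B) = -663 + 75*B (V(B) = 75*B - 663 = -663 + 75*B)
√(2265010 - 1786320) - V(-1203) = √(2265010 - 1786320) - (-663 + 75*(-1203)) = √478690 - (-663 - 90225) = √478690 - 1*(-90888) = √478690 + 90888 = 90888 + √478690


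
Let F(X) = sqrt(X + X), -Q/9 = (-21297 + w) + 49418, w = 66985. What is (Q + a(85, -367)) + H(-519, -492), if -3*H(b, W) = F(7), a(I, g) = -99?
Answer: -856053 - sqrt(14)/3 ≈ -8.5605e+5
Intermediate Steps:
Q = -855954 (Q = -9*((-21297 + 66985) + 49418) = -9*(45688 + 49418) = -9*95106 = -855954)
F(X) = sqrt(2)*sqrt(X) (F(X) = sqrt(2*X) = sqrt(2)*sqrt(X))
H(b, W) = -sqrt(14)/3 (H(b, W) = -sqrt(2)*sqrt(7)/3 = -sqrt(14)/3)
(Q + a(85, -367)) + H(-519, -492) = (-855954 - 99) - sqrt(14)/3 = -856053 - sqrt(14)/3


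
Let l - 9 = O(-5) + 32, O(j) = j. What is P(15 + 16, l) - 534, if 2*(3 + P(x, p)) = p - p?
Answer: -537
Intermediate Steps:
l = 36 (l = 9 + (-5 + 32) = 9 + 27 = 36)
P(x, p) = -3 (P(x, p) = -3 + (p - p)/2 = -3 + (1/2)*0 = -3 + 0 = -3)
P(15 + 16, l) - 534 = -3 - 534 = -537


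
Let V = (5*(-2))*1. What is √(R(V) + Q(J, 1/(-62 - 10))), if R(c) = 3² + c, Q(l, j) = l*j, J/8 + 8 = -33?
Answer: 4*√2/3 ≈ 1.8856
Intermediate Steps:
J = -328 (J = -64 + 8*(-33) = -64 - 264 = -328)
Q(l, j) = j*l
V = -10 (V = -10*1 = -10)
R(c) = 9 + c
√(R(V) + Q(J, 1/(-62 - 10))) = √((9 - 10) - 328/(-62 - 10)) = √(-1 - 328/(-72)) = √(-1 - 1/72*(-328)) = √(-1 + 41/9) = √(32/9) = 4*√2/3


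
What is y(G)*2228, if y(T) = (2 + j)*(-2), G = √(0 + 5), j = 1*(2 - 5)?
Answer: 4456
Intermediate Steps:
j = -3 (j = 1*(-3) = -3)
G = √5 ≈ 2.2361
y(T) = 2 (y(T) = (2 - 3)*(-2) = -1*(-2) = 2)
y(G)*2228 = 2*2228 = 4456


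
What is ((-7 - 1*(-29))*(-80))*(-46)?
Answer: 80960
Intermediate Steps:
((-7 - 1*(-29))*(-80))*(-46) = ((-7 + 29)*(-80))*(-46) = (22*(-80))*(-46) = -1760*(-46) = 80960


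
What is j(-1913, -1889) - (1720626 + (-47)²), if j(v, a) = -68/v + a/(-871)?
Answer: -2870623629320/1666223 ≈ -1.7228e+6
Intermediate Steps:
j(v, a) = -68/v - a/871 (j(v, a) = -68/v + a*(-1/871) = -68/v - a/871)
j(-1913, -1889) - (1720626 + (-47)²) = (-68/(-1913) - 1/871*(-1889)) - (1720626 + (-47)²) = (-68*(-1/1913) + 1889/871) - (1720626 + 2209) = (68/1913 + 1889/871) - 1*1722835 = 3672885/1666223 - 1722835 = -2870623629320/1666223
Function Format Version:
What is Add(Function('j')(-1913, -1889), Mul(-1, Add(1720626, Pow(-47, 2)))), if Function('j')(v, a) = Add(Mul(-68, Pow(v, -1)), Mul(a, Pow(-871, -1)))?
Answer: Rational(-2870623629320, 1666223) ≈ -1.7228e+6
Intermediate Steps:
Function('j')(v, a) = Add(Mul(-68, Pow(v, -1)), Mul(Rational(-1, 871), a)) (Function('j')(v, a) = Add(Mul(-68, Pow(v, -1)), Mul(a, Rational(-1, 871))) = Add(Mul(-68, Pow(v, -1)), Mul(Rational(-1, 871), a)))
Add(Function('j')(-1913, -1889), Mul(-1, Add(1720626, Pow(-47, 2)))) = Add(Add(Mul(-68, Pow(-1913, -1)), Mul(Rational(-1, 871), -1889)), Mul(-1, Add(1720626, Pow(-47, 2)))) = Add(Add(Mul(-68, Rational(-1, 1913)), Rational(1889, 871)), Mul(-1, Add(1720626, 2209))) = Add(Add(Rational(68, 1913), Rational(1889, 871)), Mul(-1, 1722835)) = Add(Rational(3672885, 1666223), -1722835) = Rational(-2870623629320, 1666223)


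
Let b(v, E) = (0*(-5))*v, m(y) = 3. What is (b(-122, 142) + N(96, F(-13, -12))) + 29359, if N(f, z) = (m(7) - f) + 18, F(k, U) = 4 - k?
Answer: 29284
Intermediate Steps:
b(v, E) = 0 (b(v, E) = 0*v = 0)
N(f, z) = 21 - f (N(f, z) = (3 - f) + 18 = 21 - f)
(b(-122, 142) + N(96, F(-13, -12))) + 29359 = (0 + (21 - 1*96)) + 29359 = (0 + (21 - 96)) + 29359 = (0 - 75) + 29359 = -75 + 29359 = 29284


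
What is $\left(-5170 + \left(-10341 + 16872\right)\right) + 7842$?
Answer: $9203$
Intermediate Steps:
$\left(-5170 + \left(-10341 + 16872\right)\right) + 7842 = \left(-5170 + 6531\right) + 7842 = 1361 + 7842 = 9203$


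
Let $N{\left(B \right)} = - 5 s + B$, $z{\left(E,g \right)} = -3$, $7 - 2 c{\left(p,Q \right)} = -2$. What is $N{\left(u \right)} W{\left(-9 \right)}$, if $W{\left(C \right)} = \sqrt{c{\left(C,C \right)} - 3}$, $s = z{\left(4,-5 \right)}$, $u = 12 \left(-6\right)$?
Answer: $- \frac{57 \sqrt{6}}{2} \approx -69.81$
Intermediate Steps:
$c{\left(p,Q \right)} = \frac{9}{2}$ ($c{\left(p,Q \right)} = \frac{7}{2} - -1 = \frac{7}{2} + 1 = \frac{9}{2}$)
$u = -72$
$s = -3$
$N{\left(B \right)} = 15 + B$ ($N{\left(B \right)} = \left(-5\right) \left(-3\right) + B = 15 + B$)
$W{\left(C \right)} = \frac{\sqrt{6}}{2}$ ($W{\left(C \right)} = \sqrt{\frac{9}{2} - 3} = \sqrt{\frac{3}{2}} = \frac{\sqrt{6}}{2}$)
$N{\left(u \right)} W{\left(-9 \right)} = \left(15 - 72\right) \frac{\sqrt{6}}{2} = - 57 \frac{\sqrt{6}}{2} = - \frac{57 \sqrt{6}}{2}$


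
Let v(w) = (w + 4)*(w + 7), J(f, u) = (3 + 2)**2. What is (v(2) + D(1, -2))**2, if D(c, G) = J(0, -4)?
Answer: 6241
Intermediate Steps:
J(f, u) = 25 (J(f, u) = 5**2 = 25)
D(c, G) = 25
v(w) = (4 + w)*(7 + w)
(v(2) + D(1, -2))**2 = ((28 + 2**2 + 11*2) + 25)**2 = ((28 + 4 + 22) + 25)**2 = (54 + 25)**2 = 79**2 = 6241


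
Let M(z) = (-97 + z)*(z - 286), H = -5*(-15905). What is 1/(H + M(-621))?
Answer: 1/730751 ≈ 1.3685e-6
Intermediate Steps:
H = 79525
M(z) = (-286 + z)*(-97 + z) (M(z) = (-97 + z)*(-286 + z) = (-286 + z)*(-97 + z))
1/(H + M(-621)) = 1/(79525 + (27742 + (-621)² - 383*(-621))) = 1/(79525 + (27742 + 385641 + 237843)) = 1/(79525 + 651226) = 1/730751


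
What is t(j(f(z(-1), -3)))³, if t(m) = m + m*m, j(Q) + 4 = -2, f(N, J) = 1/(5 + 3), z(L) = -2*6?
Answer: 27000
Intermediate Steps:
z(L) = -12
f(N, J) = ⅛ (f(N, J) = 1/8 = ⅛)
j(Q) = -6 (j(Q) = -4 - 2 = -6)
t(m) = m + m²
t(j(f(z(-1), -3)))³ = (-6*(1 - 6))³ = (-6*(-5))³ = 30³ = 27000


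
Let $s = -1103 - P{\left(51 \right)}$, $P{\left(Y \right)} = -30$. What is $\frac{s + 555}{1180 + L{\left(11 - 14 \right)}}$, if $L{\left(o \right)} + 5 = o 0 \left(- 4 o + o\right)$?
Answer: $- \frac{518}{1175} \approx -0.44085$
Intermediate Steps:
$s = -1073$ ($s = -1103 - -30 = -1103 + 30 = -1073$)
$L{\left(o \right)} = -5$ ($L{\left(o \right)} = -5 + o 0 \left(- 4 o + o\right) = -5 + 0 \left(- 3 o\right) = -5 + 0 = -5$)
$\frac{s + 555}{1180 + L{\left(11 - 14 \right)}} = \frac{-1073 + 555}{1180 - 5} = - \frac{518}{1175}$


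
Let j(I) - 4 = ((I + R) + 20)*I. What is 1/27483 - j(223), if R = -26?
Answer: -1330039784/27483 ≈ -48395.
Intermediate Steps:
j(I) = 4 + I*(-6 + I) (j(I) = 4 + ((I - 26) + 20)*I = 4 + ((-26 + I) + 20)*I = 4 + (-6 + I)*I = 4 + I*(-6 + I))
1/27483 - j(223) = 1/27483 - (4 + 223**2 - 6*223) = 1/27483 - (4 + 49729 - 1338) = 1/27483 - 1*48395 = 1/27483 - 48395 = -1330039784/27483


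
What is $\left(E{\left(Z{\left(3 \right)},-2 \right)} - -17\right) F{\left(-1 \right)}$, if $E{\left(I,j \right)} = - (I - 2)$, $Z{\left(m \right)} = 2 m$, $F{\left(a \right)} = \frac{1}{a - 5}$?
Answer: $- \frac{13}{6} \approx -2.1667$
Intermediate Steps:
$F{\left(a \right)} = \frac{1}{-5 + a}$
$E{\left(I,j \right)} = 2 - I$ ($E{\left(I,j \right)} = - (-2 + I) = 2 - I$)
$\left(E{\left(Z{\left(3 \right)},-2 \right)} - -17\right) F{\left(-1 \right)} = \frac{\left(2 - 2 \cdot 3\right) - -17}{-5 - 1} = \frac{\left(2 - 6\right) + 17}{-6} = \left(\left(2 - 6\right) + 17\right) \left(- \frac{1}{6}\right) = \left(-4 + 17\right) \left(- \frac{1}{6}\right) = 13 \left(- \frac{1}{6}\right) = - \frac{13}{6}$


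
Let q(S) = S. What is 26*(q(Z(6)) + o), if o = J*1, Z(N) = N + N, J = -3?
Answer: 234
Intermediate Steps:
Z(N) = 2*N
o = -3 (o = -3*1 = -3)
26*(q(Z(6)) + o) = 26*(2*6 - 3) = 26*(12 - 3) = 26*9 = 234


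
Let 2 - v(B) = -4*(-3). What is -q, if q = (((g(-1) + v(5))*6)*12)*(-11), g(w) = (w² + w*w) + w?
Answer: -7128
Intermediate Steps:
g(w) = w + 2*w² (g(w) = (w² + w²) + w = 2*w² + w = w + 2*w²)
v(B) = -10 (v(B) = 2 - (-4)*(-3) = 2 - 1*12 = 2 - 12 = -10)
q = 7128 (q = (((-(1 + 2*(-1)) - 10)*6)*12)*(-11) = (((-(1 - 2) - 10)*6)*12)*(-11) = (((-1*(-1) - 10)*6)*12)*(-11) = (((1 - 10)*6)*12)*(-11) = (-9*6*12)*(-11) = -54*12*(-11) = -648*(-11) = 7128)
-q = -1*7128 = -7128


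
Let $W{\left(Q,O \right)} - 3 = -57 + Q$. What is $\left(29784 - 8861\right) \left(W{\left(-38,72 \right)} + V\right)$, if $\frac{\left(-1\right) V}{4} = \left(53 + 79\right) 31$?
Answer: $-344392580$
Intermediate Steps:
$W{\left(Q,O \right)} = -54 + Q$ ($W{\left(Q,O \right)} = 3 + \left(-57 + Q\right) = -54 + Q$)
$V = -16368$ ($V = - 4 \left(53 + 79\right) 31 = - 4 \cdot 132 \cdot 31 = \left(-4\right) 4092 = -16368$)
$\left(29784 - 8861\right) \left(W{\left(-38,72 \right)} + V\right) = \left(29784 - 8861\right) \left(\left(-54 - 38\right) - 16368\right) = 20923 \left(-92 - 16368\right) = 20923 \left(-16460\right) = -344392580$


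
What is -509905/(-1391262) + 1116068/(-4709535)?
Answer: 282890815453/2184065694390 ≈ 0.12952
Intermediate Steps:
-509905/(-1391262) + 1116068/(-4709535) = -509905*(-1/1391262) + 1116068*(-1/4709535) = 509905/1391262 - 1116068/4709535 = 282890815453/2184065694390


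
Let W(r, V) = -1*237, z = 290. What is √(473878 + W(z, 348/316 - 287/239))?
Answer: √473641 ≈ 688.22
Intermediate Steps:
W(r, V) = -237
√(473878 + W(z, 348/316 - 287/239)) = √(473878 - 237) = √473641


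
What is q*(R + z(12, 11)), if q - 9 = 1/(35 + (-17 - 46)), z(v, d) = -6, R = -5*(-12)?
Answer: 6777/14 ≈ 484.07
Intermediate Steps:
R = 60
q = 251/28 (q = 9 + 1/(35 + (-17 - 46)) = 9 + 1/(35 - 63) = 9 + 1/(-28) = 9 - 1/28 = 251/28 ≈ 8.9643)
q*(R + z(12, 11)) = 251*(60 - 6)/28 = (251/28)*54 = 6777/14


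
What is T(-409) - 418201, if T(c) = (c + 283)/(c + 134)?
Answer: -115005149/275 ≈ -4.1820e+5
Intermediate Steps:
T(c) = (283 + c)/(134 + c)
T(-409) - 418201 = (283 - 409)/(134 - 409) - 418201 = -126/(-275) - 418201 = -1/275*(-126) - 418201 = 126/275 - 418201 = -115005149/275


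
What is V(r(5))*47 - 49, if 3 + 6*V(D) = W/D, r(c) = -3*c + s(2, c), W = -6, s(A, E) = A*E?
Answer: -631/10 ≈ -63.100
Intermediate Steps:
r(c) = -c (r(c) = -3*c + 2*c = -c)
V(D) = -½ - 1/D (V(D) = -½ + (-6/D)/6 = -½ - 1/D)
V(r(5))*47 - 49 = ((-2 - (-1)*5)/(2*((-1*5))))*47 - 49 = ((½)*(-2 - 1*(-5))/(-5))*47 - 49 = ((½)*(-⅕)*(-2 + 5))*47 - 49 = ((½)*(-⅕)*3)*47 - 49 = -3/10*47 - 49 = -141/10 - 49 = -631/10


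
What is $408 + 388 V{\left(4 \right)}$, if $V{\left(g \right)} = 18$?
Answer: $7392$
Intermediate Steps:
$408 + 388 V{\left(4 \right)} = 408 + 388 \cdot 18 = 408 + 6984 = 7392$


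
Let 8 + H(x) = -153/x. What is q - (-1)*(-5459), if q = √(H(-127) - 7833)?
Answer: -5459 + I*√126448058/127 ≈ -5459.0 + 88.543*I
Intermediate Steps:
H(x) = -8 - 153/x
q = I*√126448058/127 (q = √((-8 - 153/(-127)) - 7833) = √((-8 - 153*(-1/127)) - 7833) = √((-8 + 153/127) - 7833) = √(-863/127 - 7833) = √(-995654/127) = I*√126448058/127 ≈ 88.543*I)
q - (-1)*(-5459) = I*√126448058/127 - (-1)*(-5459) = I*√126448058/127 - 1*5459 = I*√126448058/127 - 5459 = -5459 + I*√126448058/127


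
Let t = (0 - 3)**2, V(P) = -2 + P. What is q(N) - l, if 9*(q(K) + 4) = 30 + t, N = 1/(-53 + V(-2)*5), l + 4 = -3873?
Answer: 11632/3 ≈ 3877.3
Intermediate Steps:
l = -3877 (l = -4 - 3873 = -3877)
t = 9 (t = (-3)**2 = 9)
N = -1/73 (N = 1/(-53 + (-2 - 2)*5) = 1/(-53 - 4*5) = 1/(-53 - 20) = 1/(-73) = -1/73 ≈ -0.013699)
q(K) = 1/3 (q(K) = -4 + (30 + 9)/9 = -4 + (1/9)*39 = -4 + 13/3 = 1/3)
q(N) - l = 1/3 - 1*(-3877) = 1/3 + 3877 = 11632/3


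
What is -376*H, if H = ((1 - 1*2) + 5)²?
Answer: -6016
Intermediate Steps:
H = 16 (H = ((1 - 2) + 5)² = (-1 + 5)² = 4² = 16)
-376*H = -376*16 = -6016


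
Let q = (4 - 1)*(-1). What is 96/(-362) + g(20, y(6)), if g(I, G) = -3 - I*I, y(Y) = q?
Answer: -72991/181 ≈ -403.27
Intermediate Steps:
q = -3 (q = 3*(-1) = -3)
y(Y) = -3
g(I, G) = -3 - I²
96/(-362) + g(20, y(6)) = 96/(-362) + (-3 - 1*20²) = 96*(-1/362) + (-3 - 1*400) = -48/181 + (-3 - 400) = -48/181 - 403 = -72991/181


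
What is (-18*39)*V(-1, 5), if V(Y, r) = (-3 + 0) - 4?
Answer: 4914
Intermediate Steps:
V(Y, r) = -7 (V(Y, r) = -3 - 4 = -7)
(-18*39)*V(-1, 5) = -18*39*(-7) = -702*(-7) = 4914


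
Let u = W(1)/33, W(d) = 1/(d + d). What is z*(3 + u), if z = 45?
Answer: 2985/22 ≈ 135.68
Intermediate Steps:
W(d) = 1/(2*d)
u = 1/66 (u = ((½)/1)/33 = ((½)*1)*(1/33) = (½)*(1/33) = 1/66 ≈ 0.015152)
z*(3 + u) = 45*(3 + 1/66) = 45*(199/66) = 2985/22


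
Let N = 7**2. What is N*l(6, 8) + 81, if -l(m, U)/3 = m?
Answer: -801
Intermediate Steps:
l(m, U) = -3*m
N = 49
N*l(6, 8) + 81 = 49*(-3*6) + 81 = 49*(-18) + 81 = -882 + 81 = -801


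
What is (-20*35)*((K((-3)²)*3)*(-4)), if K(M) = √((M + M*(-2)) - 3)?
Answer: 16800*I*√3 ≈ 29098.0*I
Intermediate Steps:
K(M) = √(-3 - M) (K(M) = √((M - 2*M) - 3) = √(-M - 3) = √(-3 - M))
(-20*35)*((K((-3)²)*3)*(-4)) = (-20*35)*((√(-3 - 1*(-3)²)*3)*(-4)) = -700*√(-3 - 1*9)*3*(-4) = -700*√(-3 - 9)*3*(-4) = -700*√(-12)*3*(-4) = -700*(2*I*√3)*3*(-4) = -700*6*I*√3*(-4) = -(-16800)*I*√3 = 16800*I*√3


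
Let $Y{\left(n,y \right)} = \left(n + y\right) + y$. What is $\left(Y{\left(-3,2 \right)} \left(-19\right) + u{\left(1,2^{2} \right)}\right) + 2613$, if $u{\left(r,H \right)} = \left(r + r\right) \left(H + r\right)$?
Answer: $2604$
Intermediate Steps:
$Y{\left(n,y \right)} = n + 2 y$
$u{\left(r,H \right)} = 2 r \left(H + r\right)$
$\left(Y{\left(-3,2 \right)} \left(-19\right) + u{\left(1,2^{2} \right)}\right) + 2613 = \left(\left(-3 + 2 \cdot 2\right) \left(-19\right) + 2 \cdot 1 \left(2^{2} + 1\right)\right) + 2613 = \left(\left(-3 + 4\right) \left(-19\right) + 2 \cdot 1 \left(4 + 1\right)\right) + 2613 = \left(1 \left(-19\right) + 2 \cdot 1 \cdot 5\right) + 2613 = \left(-19 + 10\right) + 2613 = -9 + 2613 = 2604$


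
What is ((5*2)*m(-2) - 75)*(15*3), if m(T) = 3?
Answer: -2025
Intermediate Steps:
((5*2)*m(-2) - 75)*(15*3) = ((5*2)*3 - 75)*(15*3) = (10*3 - 75)*45 = (30 - 75)*45 = -45*45 = -2025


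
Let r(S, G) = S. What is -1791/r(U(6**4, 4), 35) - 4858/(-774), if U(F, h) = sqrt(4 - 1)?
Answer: 2429/387 - 597*sqrt(3) ≈ -1027.8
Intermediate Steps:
U(F, h) = sqrt(3)
-1791/r(U(6**4, 4), 35) - 4858/(-774) = -1791*sqrt(3)/3 - 4858/(-774) = -597*sqrt(3) - 4858*(-1/774) = -597*sqrt(3) + 2429/387 = 2429/387 - 597*sqrt(3)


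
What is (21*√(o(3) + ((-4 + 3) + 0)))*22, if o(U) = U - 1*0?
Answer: 462*√2 ≈ 653.37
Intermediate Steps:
o(U) = U (o(U) = U + 0 = U)
(21*√(o(3) + ((-4 + 3) + 0)))*22 = (21*√(3 + ((-4 + 3) + 0)))*22 = (21*√(3 + (-1 + 0)))*22 = (21*√(3 - 1))*22 = (21*√2)*22 = 462*√2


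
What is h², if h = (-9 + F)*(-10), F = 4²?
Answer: 4900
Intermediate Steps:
F = 16
h = -70 (h = (-9 + 16)*(-10) = 7*(-10) = -70)
h² = (-70)² = 4900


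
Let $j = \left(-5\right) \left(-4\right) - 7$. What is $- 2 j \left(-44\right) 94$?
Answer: $107536$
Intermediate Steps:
$j = 13$ ($j = 20 - 7 = 13$)
$- 2 j \left(-44\right) 94 = \left(-2\right) 13 \left(-44\right) 94 = \left(-26\right) \left(-44\right) 94 = 1144 \cdot 94 = 107536$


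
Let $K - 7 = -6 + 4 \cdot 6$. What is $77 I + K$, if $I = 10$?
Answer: $795$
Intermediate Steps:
$K = 25$ ($K = 7 + \left(-6 + 4 \cdot 6\right) = 7 + \left(-6 + 24\right) = 7 + 18 = 25$)
$77 I + K = 77 \cdot 10 + 25 = 770 + 25 = 795$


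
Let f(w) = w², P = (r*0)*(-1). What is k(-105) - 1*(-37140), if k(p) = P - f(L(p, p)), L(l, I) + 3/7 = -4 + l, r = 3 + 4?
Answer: 1233104/49 ≈ 25165.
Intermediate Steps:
r = 7
L(l, I) = -31/7 + l (L(l, I) = -3/7 + (-4 + l) = -31/7 + l)
P = 0 (P = (7*0)*(-1) = 0*(-1) = 0)
k(p) = -(-31/7 + p)² (k(p) = 0 - (-31/7 + p)² = -(-31/7 + p)²)
k(-105) - 1*(-37140) = -(-31 + 7*(-105))²/49 - 1*(-37140) = -(-31 - 735)²/49 + 37140 = -1/49*(-766)² + 37140 = -1/49*586756 + 37140 = -586756/49 + 37140 = 1233104/49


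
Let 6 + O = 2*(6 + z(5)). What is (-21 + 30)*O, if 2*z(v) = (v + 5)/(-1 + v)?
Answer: 153/2 ≈ 76.500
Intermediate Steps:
z(v) = (5 + v)/(2*(-1 + v)) (z(v) = ((v + 5)/(-1 + v))/2 = ((5 + v)/(-1 + v))/2 = (5 + v)/(2*(-1 + v)))
O = 17/2 (O = -6 + 2*(6 + (5 + 5)/(2*(-1 + 5))) = -6 + 2*(6 + (1/2)*10/4) = -6 + 2*(6 + (1/2)*(1/4)*10) = -6 + 2*(6 + 5/4) = -6 + 2*(29/4) = -6 + 29/2 = 17/2 ≈ 8.5000)
(-21 + 30)*O = (-21 + 30)*(17/2) = 9*(17/2) = 153/2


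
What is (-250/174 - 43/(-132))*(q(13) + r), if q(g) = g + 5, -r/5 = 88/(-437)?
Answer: -17662709/836418 ≈ -21.117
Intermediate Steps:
r = 440/437 (r = -440/(-437) = -440*(-1)/437 = -5*(-88/437) = 440/437 ≈ 1.0069)
q(g) = 5 + g
(-250/174 - 43/(-132))*(q(13) + r) = (-250/174 - 43/(-132))*((5 + 13) + 440/437) = (-250*1/174 - 43*(-1/132))*(18 + 440/437) = (-125/87 + 43/132)*(8306/437) = -4253/3828*8306/437 = -17662709/836418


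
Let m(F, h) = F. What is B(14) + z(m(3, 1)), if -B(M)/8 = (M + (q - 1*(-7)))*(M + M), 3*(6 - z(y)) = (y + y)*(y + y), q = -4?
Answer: -3814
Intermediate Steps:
z(y) = 6 - 4*y²/3 (z(y) = 6 - (y + y)*(y + y)/3 = 6 - 2*y*2*y/3 = 6 - 4*y²/3)
B(M) = -16*M*(3 + M) (B(M) = -8*(M + (-4 - 1*(-7)))*(M + M) = -8*(M + (-4 + 7))*2*M = -8*(M + 3)*2*M = -8*(3 + M)*2*M = -16*M*(3 + M))
B(14) + z(m(3, 1)) = -16*14*(3 + 14) + (6 - 4/3*3²) = -16*14*17 + (6 - 4/3*9) = -3808 + (6 - 12) = -3808 - 6 = -3814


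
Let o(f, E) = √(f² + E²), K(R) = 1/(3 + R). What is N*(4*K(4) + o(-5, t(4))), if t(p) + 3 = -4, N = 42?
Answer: 24 + 42*√74 ≈ 385.30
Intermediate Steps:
t(p) = -7 (t(p) = -3 - 4 = -7)
o(f, E) = √(E² + f²)
N*(4*K(4) + o(-5, t(4))) = 42*(4/(3 + 4) + √((-7)² + (-5)²)) = 42*(4/7 + √(49 + 25)) = 42*(4*(⅐) + √74) = 42*(4/7 + √74) = 24 + 42*√74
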